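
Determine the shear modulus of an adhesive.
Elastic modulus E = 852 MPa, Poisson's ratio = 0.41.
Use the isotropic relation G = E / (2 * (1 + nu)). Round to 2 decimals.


G = 852 / (2*(1+0.41)) = 852 / 2.82
= 302.13 MPa

302.13


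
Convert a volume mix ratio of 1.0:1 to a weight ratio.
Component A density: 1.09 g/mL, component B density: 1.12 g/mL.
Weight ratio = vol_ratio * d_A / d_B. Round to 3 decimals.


= 1.0 * 1.09 / 1.12 = 0.973

0.973


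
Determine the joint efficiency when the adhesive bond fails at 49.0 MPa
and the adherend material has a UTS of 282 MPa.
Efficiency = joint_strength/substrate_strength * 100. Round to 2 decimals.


Joint efficiency = 49.0 / 282 * 100
= 17.38%

17.38


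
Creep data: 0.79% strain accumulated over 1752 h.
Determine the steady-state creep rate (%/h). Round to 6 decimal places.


Rate = 0.79 / 1752 = 0.000451 %/h

0.000451


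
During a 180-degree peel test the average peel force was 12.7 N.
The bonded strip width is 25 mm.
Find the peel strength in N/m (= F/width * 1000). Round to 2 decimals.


Peel strength = F/width * 1000
= 12.7 / 25 * 1000
= 508.00 N/m

508.00


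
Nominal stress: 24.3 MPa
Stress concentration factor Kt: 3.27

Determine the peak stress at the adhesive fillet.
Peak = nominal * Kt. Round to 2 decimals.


Peak stress = 24.3 * 3.27
= 79.46 MPa

79.46


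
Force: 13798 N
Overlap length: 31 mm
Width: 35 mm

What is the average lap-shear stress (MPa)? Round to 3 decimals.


Average shear stress = F / (overlap * width)
= 13798 / (31 * 35)
= 12.717 MPa

12.717


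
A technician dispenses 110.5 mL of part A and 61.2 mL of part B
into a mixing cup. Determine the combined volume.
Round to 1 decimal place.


Combined volume = 110.5 + 61.2
= 171.7 mL

171.7


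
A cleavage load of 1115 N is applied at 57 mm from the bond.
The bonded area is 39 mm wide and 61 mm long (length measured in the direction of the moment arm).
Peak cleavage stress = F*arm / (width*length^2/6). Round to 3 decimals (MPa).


Moment = 1115 * 57 = 63555 N*mm
Section modulus = 39 * 3721 / 6 = 145119 / 6 mm^3
Stress = 63555 / (145119 / 6) = 381330 / 145119
= 2.628 MPa

2.628


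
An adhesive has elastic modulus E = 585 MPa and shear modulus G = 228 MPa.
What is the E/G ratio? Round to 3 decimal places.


E/G = 585 / 228 = 2.566

2.566


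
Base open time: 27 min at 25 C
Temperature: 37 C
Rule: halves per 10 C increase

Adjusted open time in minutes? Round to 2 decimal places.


Acceleration = 2^((37-25)/10) = 2.2974
Open time = 27 / 2.2974 = 11.75 min

11.75


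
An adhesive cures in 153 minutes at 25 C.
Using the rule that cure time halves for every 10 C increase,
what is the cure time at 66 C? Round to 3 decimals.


Factor = 2^((66 - 25) / 10) = 17.1484
Cure time = 153 / 17.1484
= 8.922 minutes

8.922


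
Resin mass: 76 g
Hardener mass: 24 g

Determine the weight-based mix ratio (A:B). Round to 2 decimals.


Ratio = 76 / 24 = 3.17

3.17


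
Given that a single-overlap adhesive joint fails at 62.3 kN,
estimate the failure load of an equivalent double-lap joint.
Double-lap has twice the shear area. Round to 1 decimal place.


Double-lap factor = 2
Expected load = 62.3 * 2 = 124.6 kN

124.6


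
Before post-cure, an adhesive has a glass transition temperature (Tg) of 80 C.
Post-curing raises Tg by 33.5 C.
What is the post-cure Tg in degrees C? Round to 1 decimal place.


Tg_post = Tg_base + delta_Tg
= 80 + 33.5
= 113.5 C

113.5


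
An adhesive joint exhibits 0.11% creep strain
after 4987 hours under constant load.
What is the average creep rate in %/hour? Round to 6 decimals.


Creep rate = strain / time
= 0.11 / 4987
= 0.000022 %/h

0.000022


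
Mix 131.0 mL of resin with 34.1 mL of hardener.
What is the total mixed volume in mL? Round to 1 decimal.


Total = 131.0 + 34.1 = 165.1 mL

165.1


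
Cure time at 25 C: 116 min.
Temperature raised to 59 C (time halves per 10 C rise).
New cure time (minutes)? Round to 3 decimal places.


Acceleration factor = 2^(34/10) = 10.5561
New time = 116 / 10.5561 = 10.989 min

10.989


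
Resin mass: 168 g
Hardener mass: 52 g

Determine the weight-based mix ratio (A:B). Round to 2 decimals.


Ratio = 168 / 52 = 3.23

3.23


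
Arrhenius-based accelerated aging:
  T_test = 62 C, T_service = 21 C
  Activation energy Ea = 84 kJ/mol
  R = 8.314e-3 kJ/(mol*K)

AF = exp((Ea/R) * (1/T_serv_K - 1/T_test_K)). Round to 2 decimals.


T_test_K = 335.15, T_serv_K = 294.15
AF = exp((84/8.314e-3) * (1/294.15 - 1/335.15))
= 66.81

66.81


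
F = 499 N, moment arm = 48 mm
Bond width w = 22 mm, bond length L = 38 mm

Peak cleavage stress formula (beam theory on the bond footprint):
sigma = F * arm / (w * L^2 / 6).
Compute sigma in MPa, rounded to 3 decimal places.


sigma = (499 * 48) / (22 * 1444 / 6)
= 23952 * 6 / 31768
= 143712 / 31768
= 4.524 MPa

4.524


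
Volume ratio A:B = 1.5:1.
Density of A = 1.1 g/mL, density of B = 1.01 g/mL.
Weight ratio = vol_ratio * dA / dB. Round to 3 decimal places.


Wt ratio = 1.5 * 1.1 / 1.01
= 1.634

1.634


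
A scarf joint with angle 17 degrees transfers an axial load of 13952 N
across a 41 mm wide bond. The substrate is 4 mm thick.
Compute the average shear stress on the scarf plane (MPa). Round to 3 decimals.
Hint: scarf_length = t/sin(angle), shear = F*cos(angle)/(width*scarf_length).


scarf_length = 4 / sin(17 deg) = 13.6812 mm
cos(17 deg) = 0.956305
shear stress = 13952 * 0.956305 / (41 * 13.6812)
= 23.786 MPa

23.786


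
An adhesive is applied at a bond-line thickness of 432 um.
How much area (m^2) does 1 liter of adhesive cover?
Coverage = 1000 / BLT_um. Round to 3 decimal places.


Coverage = 1000 / 432 = 2.315 m^2

2.315


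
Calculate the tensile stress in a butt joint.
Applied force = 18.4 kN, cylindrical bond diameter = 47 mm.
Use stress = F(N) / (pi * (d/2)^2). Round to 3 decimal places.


A = pi * 23.5^2 = 1734.9445 mm^2
sigma = 18400.0 / 1734.9445 = 10.606 MPa

10.606


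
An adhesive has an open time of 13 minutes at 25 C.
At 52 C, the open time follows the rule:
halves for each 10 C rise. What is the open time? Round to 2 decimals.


Factor = 2^((52-25)/10) = 6.4980
Open time = 13 / 6.4980 = 2.00 min

2.00


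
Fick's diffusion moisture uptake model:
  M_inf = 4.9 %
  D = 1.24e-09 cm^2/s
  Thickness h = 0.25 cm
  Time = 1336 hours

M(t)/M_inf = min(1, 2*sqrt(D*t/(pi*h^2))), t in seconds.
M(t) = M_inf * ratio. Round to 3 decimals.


t_sec = 1336 * 3600 = 4809600
ratio = 2*sqrt(1.24e-09*4809600/(pi*0.25^2))
= min(1, 0.348562)
= 0.348562
M(t) = 4.9 * 0.348562 = 1.708 %

1.708


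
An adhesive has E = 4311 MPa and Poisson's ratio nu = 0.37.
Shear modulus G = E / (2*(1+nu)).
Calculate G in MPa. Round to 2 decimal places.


G = 4311 / (2*(1+0.37))
= 4311 / 2.74
= 1573.36 MPa

1573.36


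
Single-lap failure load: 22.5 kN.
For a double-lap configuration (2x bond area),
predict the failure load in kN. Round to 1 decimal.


Failure load = 22.5 * 2 = 45.0 kN

45.0


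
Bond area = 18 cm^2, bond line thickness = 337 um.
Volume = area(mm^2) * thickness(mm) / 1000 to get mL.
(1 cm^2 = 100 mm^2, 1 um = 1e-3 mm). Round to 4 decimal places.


area_mm2 = 18 * 100 = 1800
blt_mm = 337 * 1e-3 = 0.337
vol_mm3 = 1800 * 0.337 = 606.6
vol_mL = 606.6 / 1000 = 0.6066 mL

0.6066


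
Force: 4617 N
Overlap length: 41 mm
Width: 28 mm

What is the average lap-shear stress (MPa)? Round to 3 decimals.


Average shear stress = F / (overlap * width)
= 4617 / (41 * 28)
= 4.022 MPa

4.022


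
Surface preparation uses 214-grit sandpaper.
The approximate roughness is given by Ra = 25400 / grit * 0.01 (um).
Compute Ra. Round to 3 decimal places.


Ra = 25400 / 214 * 0.01
= 254 / 214
= 1.187 um

1.187


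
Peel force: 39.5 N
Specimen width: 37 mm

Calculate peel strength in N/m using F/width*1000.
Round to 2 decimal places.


Peel strength = 39.5 / 37 * 1000 = 1067.57 N/m

1067.57


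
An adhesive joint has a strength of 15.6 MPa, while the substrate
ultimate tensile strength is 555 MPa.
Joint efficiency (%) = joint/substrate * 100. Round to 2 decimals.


Efficiency = 15.6 / 555 * 100
= 2.81%

2.81


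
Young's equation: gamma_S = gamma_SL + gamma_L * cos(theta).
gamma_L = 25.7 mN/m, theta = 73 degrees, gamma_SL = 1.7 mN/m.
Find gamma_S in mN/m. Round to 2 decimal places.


cos(73 deg) = 0.292372
gamma_S = 1.7 + 25.7 * 0.292372
= 9.21 mN/m

9.21


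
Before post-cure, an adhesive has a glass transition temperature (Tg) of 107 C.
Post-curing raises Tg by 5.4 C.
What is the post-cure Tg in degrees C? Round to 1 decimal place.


Tg_post = Tg_base + delta_Tg
= 107 + 5.4
= 112.4 C

112.4


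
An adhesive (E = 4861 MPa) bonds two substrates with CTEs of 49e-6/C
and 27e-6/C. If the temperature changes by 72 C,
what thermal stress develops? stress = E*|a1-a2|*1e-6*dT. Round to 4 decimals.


Stress = 4861 * |49 - 27| * 1e-6 * 72
= 7.6998 MPa

7.6998


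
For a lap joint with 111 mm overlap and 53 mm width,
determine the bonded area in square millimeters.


Area = 111 * 53 = 5883 mm^2

5883


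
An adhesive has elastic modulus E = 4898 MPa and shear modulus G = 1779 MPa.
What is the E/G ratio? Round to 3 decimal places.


E/G = 4898 / 1779 = 2.753

2.753


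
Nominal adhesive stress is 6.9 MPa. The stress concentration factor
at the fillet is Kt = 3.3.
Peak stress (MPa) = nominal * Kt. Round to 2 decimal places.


Peak = 6.9 * 3.3 = 22.77 MPa

22.77


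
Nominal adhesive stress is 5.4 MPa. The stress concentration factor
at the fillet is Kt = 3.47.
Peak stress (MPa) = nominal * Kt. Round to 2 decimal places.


Peak = 5.4 * 3.47 = 18.74 MPa

18.74


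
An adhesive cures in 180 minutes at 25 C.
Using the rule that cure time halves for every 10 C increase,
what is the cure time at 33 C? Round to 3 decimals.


Factor = 2^((33 - 25) / 10) = 1.7411
Cure time = 180 / 1.7411
= 103.383 minutes

103.383


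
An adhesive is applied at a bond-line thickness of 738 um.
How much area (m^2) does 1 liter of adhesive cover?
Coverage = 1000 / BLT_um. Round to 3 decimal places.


Coverage = 1000 / 738 = 1.355 m^2

1.355


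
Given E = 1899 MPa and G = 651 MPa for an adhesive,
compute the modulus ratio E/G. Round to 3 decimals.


E/G ratio = 1899 / 651 = 2.917

2.917


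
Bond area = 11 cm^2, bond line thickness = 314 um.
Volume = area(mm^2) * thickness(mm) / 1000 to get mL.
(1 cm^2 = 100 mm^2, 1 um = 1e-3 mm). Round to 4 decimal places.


area_mm2 = 11 * 100 = 1100
blt_mm = 314 * 1e-3 = 0.314
vol_mm3 = 1100 * 0.314 = 345.4
vol_mL = 345.4 / 1000 = 0.3454 mL

0.3454


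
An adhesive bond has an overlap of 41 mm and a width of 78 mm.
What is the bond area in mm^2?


Bond area = overlap * width
= 41 * 78
= 3198 mm^2

3198


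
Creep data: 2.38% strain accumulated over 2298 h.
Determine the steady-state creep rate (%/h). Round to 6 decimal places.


Rate = 2.38 / 2298 = 0.001036 %/h

0.001036


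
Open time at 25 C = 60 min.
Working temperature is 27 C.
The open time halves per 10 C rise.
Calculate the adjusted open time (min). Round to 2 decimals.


factor = 2^((27 - 25) / 10) = 1.1487
ot = 60 / 1.1487 = 52.23 min

52.23


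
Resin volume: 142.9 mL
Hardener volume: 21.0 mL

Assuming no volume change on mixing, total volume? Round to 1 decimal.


V_total = 142.9 + 21.0 = 163.9 mL

163.9


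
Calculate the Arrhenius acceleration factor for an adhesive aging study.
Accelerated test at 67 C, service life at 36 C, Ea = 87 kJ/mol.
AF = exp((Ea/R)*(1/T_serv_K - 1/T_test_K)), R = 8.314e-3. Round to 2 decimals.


T_test = 340.15 K, T_serv = 309.15 K
Ea/R = 87 / 0.008314 = 10464.28
AF = exp(10464.28 * (1/309.15 - 1/340.15))
= 21.86

21.86


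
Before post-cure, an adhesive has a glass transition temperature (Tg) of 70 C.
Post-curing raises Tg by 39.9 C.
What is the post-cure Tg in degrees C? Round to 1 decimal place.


Tg_post = Tg_base + delta_Tg
= 70 + 39.9
= 109.9 C

109.9


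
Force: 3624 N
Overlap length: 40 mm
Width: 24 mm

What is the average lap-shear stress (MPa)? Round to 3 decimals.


Average shear stress = F / (overlap * width)
= 3624 / (40 * 24)
= 3.775 MPa

3.775


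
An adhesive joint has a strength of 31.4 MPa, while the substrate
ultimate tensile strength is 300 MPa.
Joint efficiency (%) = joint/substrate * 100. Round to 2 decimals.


Efficiency = 31.4 / 300 * 100
= 10.47%

10.47


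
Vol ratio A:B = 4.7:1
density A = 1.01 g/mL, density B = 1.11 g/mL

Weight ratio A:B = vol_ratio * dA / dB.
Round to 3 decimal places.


Weight ratio = 4.7 * 1.01 / 1.11
= 4.277

4.277


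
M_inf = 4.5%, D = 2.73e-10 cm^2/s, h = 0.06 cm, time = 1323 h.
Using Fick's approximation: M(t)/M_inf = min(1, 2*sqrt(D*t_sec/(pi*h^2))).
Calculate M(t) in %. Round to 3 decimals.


t = 4762800 s
ratio = min(1, 2*sqrt(2.73e-10*4762800/(pi*0.0036)))
= 0.678135
M(t) = 4.5 * 0.678135 = 3.052%

3.052


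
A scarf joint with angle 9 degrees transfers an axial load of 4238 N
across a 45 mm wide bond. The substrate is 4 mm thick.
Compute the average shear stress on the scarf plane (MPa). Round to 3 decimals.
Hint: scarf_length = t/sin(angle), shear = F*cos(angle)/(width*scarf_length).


scarf_length = 4 / sin(9 deg) = 25.5698 mm
cos(9 deg) = 0.987688
shear stress = 4238 * 0.987688 / (45 * 25.5698)
= 3.638 MPa

3.638


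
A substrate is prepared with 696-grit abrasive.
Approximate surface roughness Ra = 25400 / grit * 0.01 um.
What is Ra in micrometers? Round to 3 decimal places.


Ra = 25400 / 696 * 0.01 = 0.365 um

0.365


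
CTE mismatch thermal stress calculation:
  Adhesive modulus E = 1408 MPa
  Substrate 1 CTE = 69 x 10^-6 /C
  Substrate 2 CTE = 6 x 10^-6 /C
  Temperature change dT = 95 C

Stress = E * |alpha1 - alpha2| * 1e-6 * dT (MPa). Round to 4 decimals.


delta_alpha = |69 - 6| = 63 x 10^-6/C
Stress = 1408 * 63e-6 * 95
= 8.4269 MPa

8.4269


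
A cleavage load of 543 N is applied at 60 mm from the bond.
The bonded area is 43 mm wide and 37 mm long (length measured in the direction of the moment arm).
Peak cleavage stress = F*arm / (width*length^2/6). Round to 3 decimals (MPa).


Moment = 543 * 60 = 32580 N*mm
Section modulus = 43 * 1369 / 6 = 58867 / 6 mm^3
Stress = 32580 / (58867 / 6) = 195480 / 58867
= 3.321 MPa

3.321


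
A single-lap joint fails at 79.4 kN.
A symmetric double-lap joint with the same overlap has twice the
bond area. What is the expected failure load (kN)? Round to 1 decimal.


Double-lap load = 2 * 79.4 = 158.8 kN

158.8


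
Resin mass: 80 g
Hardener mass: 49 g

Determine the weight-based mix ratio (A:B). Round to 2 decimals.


Ratio = 80 / 49 = 1.63

1.63


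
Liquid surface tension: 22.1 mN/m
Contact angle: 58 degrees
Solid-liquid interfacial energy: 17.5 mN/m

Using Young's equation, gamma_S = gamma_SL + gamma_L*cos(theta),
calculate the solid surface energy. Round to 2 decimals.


gamma_S = 17.5 + 22.1 * cos(58)
= 29.21 mN/m

29.21


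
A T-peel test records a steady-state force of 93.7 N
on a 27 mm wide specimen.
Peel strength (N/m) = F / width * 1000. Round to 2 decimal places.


Peel strength = 93.7 / 27 * 1000
= 3470.37 N/m

3470.37


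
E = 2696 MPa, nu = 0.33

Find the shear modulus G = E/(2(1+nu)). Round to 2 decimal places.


G = 2696 / (2 * 1.33)
= 1013.53 MPa

1013.53


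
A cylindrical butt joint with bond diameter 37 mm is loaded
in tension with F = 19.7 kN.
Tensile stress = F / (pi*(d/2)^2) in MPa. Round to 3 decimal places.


Area = pi * (37/2)^2 = 1075.2101 mm^2
Stress = 19.7*1000 / 1075.2101
= 18.322 MPa

18.322


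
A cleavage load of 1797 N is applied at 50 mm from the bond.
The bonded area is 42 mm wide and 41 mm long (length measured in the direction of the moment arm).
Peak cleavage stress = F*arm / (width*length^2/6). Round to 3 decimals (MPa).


Moment = 1797 * 50 = 89850 N*mm
Section modulus = 42 * 1681 / 6 = 70602 / 6 mm^3
Stress = 89850 / (70602 / 6) = 539100 / 70602
= 7.636 MPa

7.636


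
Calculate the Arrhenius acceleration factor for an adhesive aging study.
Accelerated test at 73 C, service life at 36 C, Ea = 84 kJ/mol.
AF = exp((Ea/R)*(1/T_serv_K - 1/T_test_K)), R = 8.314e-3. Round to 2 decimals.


T_test = 346.15 K, T_serv = 309.15 K
Ea/R = 84 / 0.008314 = 10103.44
AF = exp(10103.44 * (1/309.15 - 1/346.15))
= 32.89

32.89


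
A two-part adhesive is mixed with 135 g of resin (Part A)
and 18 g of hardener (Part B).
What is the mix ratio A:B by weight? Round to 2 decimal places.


Mix ratio = mass_A / mass_B
= 135 / 18
= 7.50

7.50


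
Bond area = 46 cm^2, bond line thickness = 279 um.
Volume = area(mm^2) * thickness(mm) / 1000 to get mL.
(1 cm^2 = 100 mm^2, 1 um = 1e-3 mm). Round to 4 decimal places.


area_mm2 = 46 * 100 = 4600
blt_mm = 279 * 1e-3 = 0.279
vol_mm3 = 4600 * 0.279 = 1283.4
vol_mL = 1283.4 / 1000 = 1.2834 mL

1.2834


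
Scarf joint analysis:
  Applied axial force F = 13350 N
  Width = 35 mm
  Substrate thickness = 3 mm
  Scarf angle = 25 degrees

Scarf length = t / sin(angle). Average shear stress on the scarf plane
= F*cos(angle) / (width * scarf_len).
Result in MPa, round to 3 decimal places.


Scarf length = 3 / sin(25 deg) = 7.0986 mm
cos(25 deg) = 0.906308
Shear = 13350 * 0.906308 / (35 * 7.0986)
= 48.699 MPa

48.699


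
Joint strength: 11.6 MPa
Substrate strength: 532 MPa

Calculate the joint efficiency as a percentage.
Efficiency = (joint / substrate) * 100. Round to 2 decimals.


Efficiency = (11.6 / 532) * 100 = 2.18%

2.18


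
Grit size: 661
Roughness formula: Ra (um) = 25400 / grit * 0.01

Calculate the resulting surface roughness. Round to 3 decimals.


Ra = 25400 / 661 * 0.01
= 0.384 um

0.384


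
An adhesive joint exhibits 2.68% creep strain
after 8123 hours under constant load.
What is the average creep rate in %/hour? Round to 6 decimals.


Creep rate = strain / time
= 2.68 / 8123
= 0.000330 %/h

0.000330


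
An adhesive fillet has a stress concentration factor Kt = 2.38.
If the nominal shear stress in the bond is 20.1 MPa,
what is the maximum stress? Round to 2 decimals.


Max stress = 20.1 * 2.38 = 47.84 MPa

47.84


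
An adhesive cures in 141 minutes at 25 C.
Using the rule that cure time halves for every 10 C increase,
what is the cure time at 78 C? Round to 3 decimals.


Factor = 2^((78 - 25) / 10) = 39.3966
Cure time = 141 / 39.3966
= 3.579 minutes

3.579


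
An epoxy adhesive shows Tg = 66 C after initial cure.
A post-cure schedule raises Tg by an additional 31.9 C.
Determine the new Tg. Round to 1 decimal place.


New Tg = 66 + 31.9
= 97.9 C

97.9


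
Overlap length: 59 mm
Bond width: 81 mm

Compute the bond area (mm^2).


Bond area = 59 * 81 = 4779 mm^2

4779


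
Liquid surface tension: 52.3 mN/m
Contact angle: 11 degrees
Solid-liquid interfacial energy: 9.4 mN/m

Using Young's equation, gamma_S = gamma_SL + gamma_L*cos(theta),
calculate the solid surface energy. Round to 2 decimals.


gamma_S = 9.4 + 52.3 * cos(11)
= 60.74 mN/m

60.74


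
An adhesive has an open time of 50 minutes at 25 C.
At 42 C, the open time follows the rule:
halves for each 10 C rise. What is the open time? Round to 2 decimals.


Factor = 2^((42-25)/10) = 3.2490
Open time = 50 / 3.2490 = 15.39 min

15.39


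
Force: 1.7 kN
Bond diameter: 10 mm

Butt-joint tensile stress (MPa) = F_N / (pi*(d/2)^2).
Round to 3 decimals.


F_N = 1.7 * 1000 = 1700.0 N
A = pi*(5.0)^2 = 78.5398 mm^2
stress = 1700.0 / 78.5398 = 21.645 MPa

21.645


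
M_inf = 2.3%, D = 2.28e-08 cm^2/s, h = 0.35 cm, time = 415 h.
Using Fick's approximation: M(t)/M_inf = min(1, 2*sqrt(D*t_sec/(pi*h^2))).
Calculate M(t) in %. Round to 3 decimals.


t = 1494000 s
ratio = min(1, 2*sqrt(2.28e-08*1494000/(pi*0.1225)))
= 0.595017
M(t) = 2.3 * 0.595017 = 1.369%

1.369


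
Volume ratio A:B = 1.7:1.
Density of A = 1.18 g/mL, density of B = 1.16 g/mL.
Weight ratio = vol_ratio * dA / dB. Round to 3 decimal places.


Wt ratio = 1.7 * 1.18 / 1.16
= 1.729

1.729


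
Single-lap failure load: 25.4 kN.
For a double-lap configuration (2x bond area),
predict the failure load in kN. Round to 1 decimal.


Failure load = 25.4 * 2 = 50.8 kN

50.8


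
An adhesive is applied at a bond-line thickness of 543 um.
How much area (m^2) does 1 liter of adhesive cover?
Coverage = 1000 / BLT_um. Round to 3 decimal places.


Coverage = 1000 / 543 = 1.842 m^2

1.842


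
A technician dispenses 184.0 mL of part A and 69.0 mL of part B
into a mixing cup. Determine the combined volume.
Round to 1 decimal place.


Combined volume = 184.0 + 69.0
= 253.0 mL

253.0


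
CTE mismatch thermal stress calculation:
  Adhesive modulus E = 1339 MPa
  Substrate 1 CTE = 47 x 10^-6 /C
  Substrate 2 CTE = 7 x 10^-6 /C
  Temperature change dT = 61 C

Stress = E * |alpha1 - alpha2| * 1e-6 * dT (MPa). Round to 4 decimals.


delta_alpha = |47 - 7| = 40 x 10^-6/C
Stress = 1339 * 40e-6 * 61
= 3.2672 MPa

3.2672


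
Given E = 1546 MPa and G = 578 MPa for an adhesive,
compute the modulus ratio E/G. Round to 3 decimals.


E/G ratio = 1546 / 578 = 2.675

2.675


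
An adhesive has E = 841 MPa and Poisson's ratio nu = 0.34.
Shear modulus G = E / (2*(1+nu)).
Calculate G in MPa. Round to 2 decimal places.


G = 841 / (2*(1+0.34))
= 841 / 2.68
= 313.81 MPa

313.81


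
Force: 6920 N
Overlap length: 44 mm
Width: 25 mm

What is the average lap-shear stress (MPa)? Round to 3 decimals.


Average shear stress = F / (overlap * width)
= 6920 / (44 * 25)
= 6.291 MPa

6.291


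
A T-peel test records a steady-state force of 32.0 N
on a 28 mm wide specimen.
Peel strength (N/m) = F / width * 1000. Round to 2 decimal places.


Peel strength = 32.0 / 28 * 1000
= 1142.86 N/m

1142.86


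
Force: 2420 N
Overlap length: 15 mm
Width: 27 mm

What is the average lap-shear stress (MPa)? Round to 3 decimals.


Average shear stress = F / (overlap * width)
= 2420 / (15 * 27)
= 5.975 MPa

5.975


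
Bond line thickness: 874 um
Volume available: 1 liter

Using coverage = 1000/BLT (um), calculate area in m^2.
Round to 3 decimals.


1 L = 1e6 mm^3, thickness = 874 um = 0.874 mm
Area = 1e6 / 0.874 mm^2 = (1e6 / 0.874) / 1e6 m^2 = 1000 / 874 m^2
= 1.144 m^2

1.144


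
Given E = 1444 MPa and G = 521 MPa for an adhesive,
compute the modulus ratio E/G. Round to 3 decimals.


E/G ratio = 1444 / 521 = 2.772

2.772


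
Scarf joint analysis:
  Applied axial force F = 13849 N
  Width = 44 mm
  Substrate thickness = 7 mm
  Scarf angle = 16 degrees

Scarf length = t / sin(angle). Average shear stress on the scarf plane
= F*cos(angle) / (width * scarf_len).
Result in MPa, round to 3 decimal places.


Scarf length = 7 / sin(16 deg) = 25.3957 mm
cos(16 deg) = 0.961262
Shear = 13849 * 0.961262 / (44 * 25.3957)
= 11.914 MPa

11.914


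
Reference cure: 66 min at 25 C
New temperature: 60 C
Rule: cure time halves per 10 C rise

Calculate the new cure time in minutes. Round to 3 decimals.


factor = 2^((60-25)/10) = 11.3137
t_new = 66 / 11.3137 = 5.834 min

5.834


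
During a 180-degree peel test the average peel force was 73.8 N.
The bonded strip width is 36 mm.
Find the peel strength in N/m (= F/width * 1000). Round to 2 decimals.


Peel strength = F/width * 1000
= 73.8 / 36 * 1000
= 2050.00 N/m

2050.00


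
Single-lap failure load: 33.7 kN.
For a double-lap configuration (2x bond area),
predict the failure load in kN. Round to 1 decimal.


Failure load = 33.7 * 2 = 67.4 kN

67.4


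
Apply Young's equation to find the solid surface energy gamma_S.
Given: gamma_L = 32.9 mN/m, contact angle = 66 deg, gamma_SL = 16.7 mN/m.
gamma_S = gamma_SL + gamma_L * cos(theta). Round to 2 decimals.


theta_rad = 66 * pi/180 = 1.151917
gamma_S = 16.7 + 32.9 * cos(1.151917)
= 30.08 mN/m

30.08


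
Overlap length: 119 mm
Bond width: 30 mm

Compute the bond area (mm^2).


Bond area = 119 * 30 = 3570 mm^2

3570


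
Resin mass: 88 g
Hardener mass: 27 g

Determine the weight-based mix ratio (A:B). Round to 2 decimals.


Ratio = 88 / 27 = 3.26

3.26


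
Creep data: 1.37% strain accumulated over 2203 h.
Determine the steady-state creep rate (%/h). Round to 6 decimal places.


Rate = 1.37 / 2203 = 0.000622 %/h

0.000622


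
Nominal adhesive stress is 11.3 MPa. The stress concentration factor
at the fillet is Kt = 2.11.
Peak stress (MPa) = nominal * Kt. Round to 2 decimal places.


Peak = 11.3 * 2.11 = 23.84 MPa

23.84


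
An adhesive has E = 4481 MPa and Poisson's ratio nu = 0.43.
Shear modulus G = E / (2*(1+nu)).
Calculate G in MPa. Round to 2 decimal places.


G = 4481 / (2*(1+0.43))
= 4481 / 2.86
= 1566.78 MPa

1566.78


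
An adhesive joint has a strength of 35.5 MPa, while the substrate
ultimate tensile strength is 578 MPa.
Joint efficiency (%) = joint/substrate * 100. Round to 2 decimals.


Efficiency = 35.5 / 578 * 100
= 6.14%

6.14


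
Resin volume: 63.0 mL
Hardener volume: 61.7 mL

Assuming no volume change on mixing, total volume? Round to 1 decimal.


V_total = 63.0 + 61.7 = 124.7 mL

124.7


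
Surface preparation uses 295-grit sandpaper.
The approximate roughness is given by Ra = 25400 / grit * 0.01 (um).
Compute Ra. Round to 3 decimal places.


Ra = 25400 / 295 * 0.01
= 254 / 295
= 0.861 um

0.861


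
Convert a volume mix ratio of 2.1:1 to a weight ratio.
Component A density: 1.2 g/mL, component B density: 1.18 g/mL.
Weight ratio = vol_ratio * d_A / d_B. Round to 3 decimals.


= 2.1 * 1.2 / 1.18 = 2.136

2.136


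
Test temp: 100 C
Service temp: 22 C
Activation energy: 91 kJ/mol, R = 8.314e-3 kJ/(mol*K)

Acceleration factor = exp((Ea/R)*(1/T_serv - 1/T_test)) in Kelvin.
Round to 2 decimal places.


AF = exp((91/0.008314)*(1/295.15 - 1/373.15))
= 2325.64

2325.64


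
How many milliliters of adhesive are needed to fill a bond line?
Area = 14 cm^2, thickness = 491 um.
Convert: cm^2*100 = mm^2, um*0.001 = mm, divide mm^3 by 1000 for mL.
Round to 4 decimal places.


= (14 * 100) * (491 * 0.001) / 1000
= 0.6874 mL

0.6874


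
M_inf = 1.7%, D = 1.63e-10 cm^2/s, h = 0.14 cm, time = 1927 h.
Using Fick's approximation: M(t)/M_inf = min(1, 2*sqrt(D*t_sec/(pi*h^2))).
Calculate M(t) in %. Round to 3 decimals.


t = 6937200 s
ratio = min(1, 2*sqrt(1.63e-10*6937200/(pi*0.0196)))
= 0.271027
M(t) = 1.7 * 0.271027 = 0.461%

0.461


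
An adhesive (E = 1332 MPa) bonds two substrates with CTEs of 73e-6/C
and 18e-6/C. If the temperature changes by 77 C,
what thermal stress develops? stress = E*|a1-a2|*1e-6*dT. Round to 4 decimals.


Stress = 1332 * |73 - 18| * 1e-6 * 77
= 5.6410 MPa

5.6410


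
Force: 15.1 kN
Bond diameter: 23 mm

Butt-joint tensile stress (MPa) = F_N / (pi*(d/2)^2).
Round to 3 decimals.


F_N = 15.1 * 1000 = 15100.0 N
A = pi*(11.5)^2 = 415.4756 mm^2
stress = 15100.0 / 415.4756 = 36.344 MPa

36.344


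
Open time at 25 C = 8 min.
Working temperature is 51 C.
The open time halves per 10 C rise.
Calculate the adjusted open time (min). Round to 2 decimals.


factor = 2^((51 - 25) / 10) = 6.0629
ot = 8 / 6.0629 = 1.32 min

1.32


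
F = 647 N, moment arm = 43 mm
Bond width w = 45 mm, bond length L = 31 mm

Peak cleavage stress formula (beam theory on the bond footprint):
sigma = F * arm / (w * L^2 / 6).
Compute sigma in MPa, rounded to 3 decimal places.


sigma = (647 * 43) / (45 * 961 / 6)
= 27821 * 6 / 43245
= 166926 / 43245
= 3.860 MPa

3.860


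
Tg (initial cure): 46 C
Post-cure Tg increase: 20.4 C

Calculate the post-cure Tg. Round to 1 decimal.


Post-cure Tg = 46 + 20.4 = 66.4 C

66.4


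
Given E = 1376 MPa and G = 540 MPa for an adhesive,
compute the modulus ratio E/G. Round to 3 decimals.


E/G ratio = 1376 / 540 = 2.548

2.548


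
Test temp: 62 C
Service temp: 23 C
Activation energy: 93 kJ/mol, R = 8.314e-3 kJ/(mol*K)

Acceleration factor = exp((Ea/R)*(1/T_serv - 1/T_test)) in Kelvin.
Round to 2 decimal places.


AF = exp((93/0.008314)*(1/296.15 - 1/335.15))
= 81.07

81.07


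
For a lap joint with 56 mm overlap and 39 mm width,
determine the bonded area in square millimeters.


Area = 56 * 39 = 2184 mm^2

2184


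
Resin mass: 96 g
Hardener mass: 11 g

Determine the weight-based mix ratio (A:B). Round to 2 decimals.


Ratio = 96 / 11 = 8.73

8.73


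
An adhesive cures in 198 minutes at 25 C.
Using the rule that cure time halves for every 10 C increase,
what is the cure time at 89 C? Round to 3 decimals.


Factor = 2^((89 - 25) / 10) = 84.4485
Cure time = 198 / 84.4485
= 2.345 minutes

2.345


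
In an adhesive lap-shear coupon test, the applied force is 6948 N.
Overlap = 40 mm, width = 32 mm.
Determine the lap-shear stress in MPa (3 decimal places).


stress = F / (overlap * width)
= 6948 / (40 * 32)
= 5.428 MPa

5.428


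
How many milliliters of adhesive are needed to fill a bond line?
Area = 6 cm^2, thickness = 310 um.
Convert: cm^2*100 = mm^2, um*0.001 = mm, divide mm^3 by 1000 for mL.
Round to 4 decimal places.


= (6 * 100) * (310 * 0.001) / 1000
= 0.1860 mL

0.1860


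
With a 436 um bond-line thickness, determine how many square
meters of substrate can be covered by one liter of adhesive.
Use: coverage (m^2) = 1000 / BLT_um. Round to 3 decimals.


Coverage = 1000 / 436 = 2.294 m^2

2.294


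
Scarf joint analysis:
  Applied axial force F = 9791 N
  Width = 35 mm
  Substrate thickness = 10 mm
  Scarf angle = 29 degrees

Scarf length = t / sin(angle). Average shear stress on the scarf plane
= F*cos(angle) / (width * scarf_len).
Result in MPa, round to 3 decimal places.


Scarf length = 10 / sin(29 deg) = 20.6267 mm
cos(29 deg) = 0.874620
Shear = 9791 * 0.874620 / (35 * 20.6267)
= 11.862 MPa

11.862


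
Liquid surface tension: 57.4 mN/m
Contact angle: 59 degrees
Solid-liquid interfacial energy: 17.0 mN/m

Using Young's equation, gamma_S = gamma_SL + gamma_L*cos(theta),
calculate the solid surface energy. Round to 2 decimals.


gamma_S = 17.0 + 57.4 * cos(59)
= 46.56 mN/m

46.56


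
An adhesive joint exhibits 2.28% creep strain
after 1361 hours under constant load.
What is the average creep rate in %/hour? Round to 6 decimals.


Creep rate = strain / time
= 2.28 / 1361
= 0.001675 %/h

0.001675


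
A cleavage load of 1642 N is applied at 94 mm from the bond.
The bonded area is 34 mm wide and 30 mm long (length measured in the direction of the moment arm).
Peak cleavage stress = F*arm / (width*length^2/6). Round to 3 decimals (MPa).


Moment = 1642 * 94 = 154348 N*mm
Section modulus = 34 * 900 / 6 = 30600 / 6 mm^3
Stress = 154348 / (30600 / 6) = 926088 / 30600
= 30.264 MPa

30.264


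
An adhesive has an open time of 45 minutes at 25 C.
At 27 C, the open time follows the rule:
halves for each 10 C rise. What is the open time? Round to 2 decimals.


Factor = 2^((27-25)/10) = 1.1487
Open time = 45 / 1.1487 = 39.17 min

39.17


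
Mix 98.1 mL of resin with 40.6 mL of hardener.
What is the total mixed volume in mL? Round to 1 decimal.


Total = 98.1 + 40.6 = 138.7 mL

138.7


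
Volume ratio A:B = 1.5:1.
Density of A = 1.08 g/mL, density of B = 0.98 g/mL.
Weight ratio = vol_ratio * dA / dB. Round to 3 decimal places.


Wt ratio = 1.5 * 1.08 / 0.98
= 1.653

1.653


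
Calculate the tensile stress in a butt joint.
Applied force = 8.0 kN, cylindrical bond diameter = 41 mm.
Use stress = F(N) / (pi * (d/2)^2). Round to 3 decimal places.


A = pi * 20.5^2 = 1320.2543 mm^2
sigma = 8000.0 / 1320.2543 = 6.059 MPa

6.059


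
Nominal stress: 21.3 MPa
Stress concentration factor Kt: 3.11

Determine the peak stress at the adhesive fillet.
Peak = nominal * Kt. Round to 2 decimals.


Peak stress = 21.3 * 3.11
= 66.24 MPa

66.24


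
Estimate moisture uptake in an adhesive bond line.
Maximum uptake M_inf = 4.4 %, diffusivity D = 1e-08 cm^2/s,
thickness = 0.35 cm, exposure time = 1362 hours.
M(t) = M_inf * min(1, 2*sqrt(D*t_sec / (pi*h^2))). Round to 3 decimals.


Convert time: 1362 h = 4903200 s
ratio = min(1, 2*sqrt(1e-08*4903200/(pi*0.35^2)))
= 0.713883
M(t) = 4.4 * 0.713883 = 3.141%

3.141


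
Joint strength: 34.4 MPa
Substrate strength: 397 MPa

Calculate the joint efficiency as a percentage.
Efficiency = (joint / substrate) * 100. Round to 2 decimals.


Efficiency = (34.4 / 397) * 100 = 8.66%

8.66


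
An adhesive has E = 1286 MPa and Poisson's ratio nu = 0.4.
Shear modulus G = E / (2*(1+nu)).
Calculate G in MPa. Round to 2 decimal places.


G = 1286 / (2*(1+0.4))
= 1286 / 2.80
= 459.29 MPa

459.29


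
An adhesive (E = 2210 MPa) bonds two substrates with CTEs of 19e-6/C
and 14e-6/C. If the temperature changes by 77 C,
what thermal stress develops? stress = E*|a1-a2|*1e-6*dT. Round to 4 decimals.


Stress = 2210 * |19 - 14| * 1e-6 * 77
= 0.8509 MPa

0.8509


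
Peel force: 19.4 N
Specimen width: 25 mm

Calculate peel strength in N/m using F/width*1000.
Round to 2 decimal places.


Peel strength = 19.4 / 25 * 1000 = 776.00 N/m

776.00


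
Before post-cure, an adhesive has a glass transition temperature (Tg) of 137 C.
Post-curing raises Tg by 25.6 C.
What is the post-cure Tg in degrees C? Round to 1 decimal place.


Tg_post = Tg_base + delta_Tg
= 137 + 25.6
= 162.6 C

162.6


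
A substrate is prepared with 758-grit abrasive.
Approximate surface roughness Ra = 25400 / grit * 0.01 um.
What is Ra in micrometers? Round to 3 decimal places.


Ra = 25400 / 758 * 0.01 = 0.335 um

0.335


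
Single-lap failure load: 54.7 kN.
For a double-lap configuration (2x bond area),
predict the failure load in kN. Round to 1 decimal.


Failure load = 54.7 * 2 = 109.4 kN

109.4


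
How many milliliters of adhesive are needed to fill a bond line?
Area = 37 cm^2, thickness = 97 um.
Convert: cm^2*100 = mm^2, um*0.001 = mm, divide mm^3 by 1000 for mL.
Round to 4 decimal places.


= (37 * 100) * (97 * 0.001) / 1000
= 0.3589 mL

0.3589


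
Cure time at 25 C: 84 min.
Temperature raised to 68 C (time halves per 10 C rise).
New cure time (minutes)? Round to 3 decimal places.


Acceleration factor = 2^(43/10) = 19.6983
New time = 84 / 19.6983 = 4.264 min

4.264


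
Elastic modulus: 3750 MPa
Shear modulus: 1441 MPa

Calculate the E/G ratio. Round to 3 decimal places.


E / G = 3750 / 1441 = 2.602

2.602


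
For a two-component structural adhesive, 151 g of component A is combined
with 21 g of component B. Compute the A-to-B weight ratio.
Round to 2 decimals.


Weight ratio A:B = 151 / 21
= 7.19

7.19


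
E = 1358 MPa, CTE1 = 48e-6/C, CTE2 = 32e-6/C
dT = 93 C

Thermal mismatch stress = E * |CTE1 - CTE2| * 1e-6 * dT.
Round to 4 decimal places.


= 1358 * 16e-6 * 93
= 2.0207 MPa

2.0207


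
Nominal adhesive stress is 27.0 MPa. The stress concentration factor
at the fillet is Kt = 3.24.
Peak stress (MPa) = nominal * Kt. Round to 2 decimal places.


Peak = 27.0 * 3.24 = 87.48 MPa

87.48


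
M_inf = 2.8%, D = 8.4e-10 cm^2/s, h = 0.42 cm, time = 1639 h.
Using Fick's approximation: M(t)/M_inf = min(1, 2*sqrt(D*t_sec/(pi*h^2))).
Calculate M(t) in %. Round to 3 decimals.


t = 5900400 s
ratio = min(1, 2*sqrt(8.4e-10*5900400/(pi*0.1764)))
= 0.189141
M(t) = 2.8 * 0.189141 = 0.530%

0.530


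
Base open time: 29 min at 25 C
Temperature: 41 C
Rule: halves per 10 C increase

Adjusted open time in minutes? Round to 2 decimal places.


Acceleration = 2^((41-25)/10) = 3.0314
Open time = 29 / 3.0314 = 9.57 min

9.57


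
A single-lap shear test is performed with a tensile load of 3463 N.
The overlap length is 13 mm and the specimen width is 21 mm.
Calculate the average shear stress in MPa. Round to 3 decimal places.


Shear stress = F / (overlap * width)
= 3463 / (13 * 21)
= 3463 / 273
= 12.685 MPa

12.685


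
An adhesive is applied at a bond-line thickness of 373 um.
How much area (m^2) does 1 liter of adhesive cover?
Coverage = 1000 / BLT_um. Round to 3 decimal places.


Coverage = 1000 / 373 = 2.681 m^2

2.681


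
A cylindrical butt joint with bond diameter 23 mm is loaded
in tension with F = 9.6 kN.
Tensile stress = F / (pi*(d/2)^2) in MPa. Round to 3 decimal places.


Area = pi * (23/2)^2 = 415.4756 mm^2
Stress = 9.6*1000 / 415.4756
= 23.106 MPa

23.106


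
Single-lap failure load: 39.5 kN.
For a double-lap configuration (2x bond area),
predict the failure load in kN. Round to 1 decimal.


Failure load = 39.5 * 2 = 79.0 kN

79.0


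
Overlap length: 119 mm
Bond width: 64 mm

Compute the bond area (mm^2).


Bond area = 119 * 64 = 7616 mm^2

7616


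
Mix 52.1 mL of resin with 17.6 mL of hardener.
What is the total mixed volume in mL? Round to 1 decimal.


Total = 52.1 + 17.6 = 69.7 mL

69.7


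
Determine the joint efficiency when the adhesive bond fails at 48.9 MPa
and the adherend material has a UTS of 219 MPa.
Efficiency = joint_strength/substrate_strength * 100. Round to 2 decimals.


Joint efficiency = 48.9 / 219 * 100
= 22.33%

22.33


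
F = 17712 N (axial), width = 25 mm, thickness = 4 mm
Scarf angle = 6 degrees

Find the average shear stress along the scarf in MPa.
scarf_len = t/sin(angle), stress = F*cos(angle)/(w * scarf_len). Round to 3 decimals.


scarf_len = 4/sin(6 deg) = 38.2671
cos(6 deg) = 0.994522
stress = 17712*0.994522/(25*38.2671) = 18.413 MPa

18.413


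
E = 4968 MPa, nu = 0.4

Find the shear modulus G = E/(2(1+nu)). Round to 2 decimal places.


G = 4968 / (2 * 1.40)
= 1774.29 MPa

1774.29


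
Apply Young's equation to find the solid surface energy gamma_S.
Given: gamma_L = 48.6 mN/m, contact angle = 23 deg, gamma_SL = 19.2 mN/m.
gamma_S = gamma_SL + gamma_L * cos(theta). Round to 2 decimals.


theta_rad = 23 * pi/180 = 0.401426
gamma_S = 19.2 + 48.6 * cos(0.401426)
= 63.94 mN/m

63.94


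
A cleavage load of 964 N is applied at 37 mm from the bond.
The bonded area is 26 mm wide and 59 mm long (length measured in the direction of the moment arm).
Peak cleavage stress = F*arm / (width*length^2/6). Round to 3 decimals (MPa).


Moment = 964 * 37 = 35668 N*mm
Section modulus = 26 * 3481 / 6 = 90506 / 6 mm^3
Stress = 35668 / (90506 / 6) = 214008 / 90506
= 2.365 MPa

2.365


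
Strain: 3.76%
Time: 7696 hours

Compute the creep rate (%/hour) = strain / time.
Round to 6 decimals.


Creep rate = 3.76 / 7696
= 0.000489 %/h

0.000489


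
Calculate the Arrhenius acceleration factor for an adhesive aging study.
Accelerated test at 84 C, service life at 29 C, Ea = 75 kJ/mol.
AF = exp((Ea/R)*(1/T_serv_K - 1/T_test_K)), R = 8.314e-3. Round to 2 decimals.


T_test = 357.15 K, T_serv = 302.15 K
Ea/R = 75 / 0.008314 = 9020.93
AF = exp(9020.93 * (1/302.15 - 1/357.15))
= 99.26

99.26


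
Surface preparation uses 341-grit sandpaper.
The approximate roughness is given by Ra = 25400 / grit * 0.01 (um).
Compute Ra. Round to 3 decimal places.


Ra = 25400 / 341 * 0.01
= 254 / 341
= 0.745 um

0.745


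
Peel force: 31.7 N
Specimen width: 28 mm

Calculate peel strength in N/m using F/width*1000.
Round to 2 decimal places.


Peel strength = 31.7 / 28 * 1000 = 1132.14 N/m

1132.14


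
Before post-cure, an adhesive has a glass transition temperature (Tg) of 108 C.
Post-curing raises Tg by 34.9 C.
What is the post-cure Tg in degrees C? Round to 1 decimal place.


Tg_post = Tg_base + delta_Tg
= 108 + 34.9
= 142.9 C

142.9


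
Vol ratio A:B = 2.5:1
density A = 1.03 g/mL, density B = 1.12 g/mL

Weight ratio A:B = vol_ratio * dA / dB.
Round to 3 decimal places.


Weight ratio = 2.5 * 1.03 / 1.12
= 2.299

2.299


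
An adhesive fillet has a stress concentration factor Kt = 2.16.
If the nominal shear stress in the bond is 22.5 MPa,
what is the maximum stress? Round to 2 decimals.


Max stress = 22.5 * 2.16 = 48.60 MPa

48.60


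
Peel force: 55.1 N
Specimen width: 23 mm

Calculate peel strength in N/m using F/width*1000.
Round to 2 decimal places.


Peel strength = 55.1 / 23 * 1000 = 2395.65 N/m

2395.65
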